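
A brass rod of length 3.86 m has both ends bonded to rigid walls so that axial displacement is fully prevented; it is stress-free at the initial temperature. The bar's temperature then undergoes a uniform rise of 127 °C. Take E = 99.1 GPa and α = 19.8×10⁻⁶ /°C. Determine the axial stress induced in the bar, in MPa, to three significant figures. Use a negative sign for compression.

Free thermal expansion αLΔT = 19.8e-6 · 3860 · 127 = 9.706 mm.
The walls impose strain ε = −(9.706)/3860 = -2.5146e-03; σ = Eε = 99100 · -2.5146e-03 = -249.2 MPa.

-249 MPa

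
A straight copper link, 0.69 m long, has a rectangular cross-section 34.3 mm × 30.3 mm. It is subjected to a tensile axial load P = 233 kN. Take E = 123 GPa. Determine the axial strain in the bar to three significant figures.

A = 1039 mm².
σ = N/A = 224.2 MPa; ε = σ/E = 224.2/123000 = 1.823e-03.

0.00182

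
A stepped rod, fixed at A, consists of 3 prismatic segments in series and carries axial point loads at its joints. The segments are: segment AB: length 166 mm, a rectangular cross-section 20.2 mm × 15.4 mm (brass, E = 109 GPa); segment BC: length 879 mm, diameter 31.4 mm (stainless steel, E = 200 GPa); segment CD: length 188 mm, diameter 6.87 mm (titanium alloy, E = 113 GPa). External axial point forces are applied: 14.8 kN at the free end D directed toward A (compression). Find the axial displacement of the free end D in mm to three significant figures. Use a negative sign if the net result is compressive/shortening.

-0.821 mm

Internal axial forces (sectioning from the free end, tension +): N_CD = -14.8 kN, N_BC = -14.8 kN, N_AB = -14.8 kN.
A_AB = 311.1 mm².
A_BC = 774.4 mm².
A_CD = 37.07 mm².
δ_AB = -14800·166/(311.1·109000) = -0.07246 mm
δ_BC = -14800·879/(774.4·200000) = -0.084 mm
δ_CD = -14800·188/(37.07·113000) = -0.6643 mm
δ = Σδ_i = -0.8207 mm.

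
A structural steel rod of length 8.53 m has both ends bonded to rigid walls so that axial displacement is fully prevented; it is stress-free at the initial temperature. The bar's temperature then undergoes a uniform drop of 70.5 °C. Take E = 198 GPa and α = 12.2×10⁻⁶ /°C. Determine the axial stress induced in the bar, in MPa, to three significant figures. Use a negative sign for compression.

Free thermal expansion αLΔT = 12.2e-6 · 8530 · -70.5 = -7.337 mm.
The walls impose strain ε = −(-7.337)/8530 = 8.6010e-04; σ = Eε = 198000 · 8.6010e-04 = 170.3 MPa.

170 MPa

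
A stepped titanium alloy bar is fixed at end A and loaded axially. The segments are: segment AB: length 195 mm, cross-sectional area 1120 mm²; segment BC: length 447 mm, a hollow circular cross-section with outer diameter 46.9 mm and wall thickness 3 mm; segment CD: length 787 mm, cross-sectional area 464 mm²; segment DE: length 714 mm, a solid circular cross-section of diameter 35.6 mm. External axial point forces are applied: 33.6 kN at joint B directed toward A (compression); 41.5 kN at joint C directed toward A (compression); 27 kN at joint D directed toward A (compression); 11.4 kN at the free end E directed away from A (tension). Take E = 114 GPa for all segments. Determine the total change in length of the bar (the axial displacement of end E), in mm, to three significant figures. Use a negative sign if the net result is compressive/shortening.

Internal axial forces (sectioning from the free end, tension +): N_DE = 11.4 kN, N_CD = -15.6 kN, N_BC = -57.1 kN, N_AB = -90.7 kN.
A_BC = 413.7 mm².
A_DE = 995.4 mm².
δ_AB = -90700·195/(1120·114000) = -0.1385 mm
δ_BC = -57100·447/(413.7·114000) = -0.5411 mm
δ_CD = -15600·787/(464·114000) = -0.2321 mm
δ_DE = 11400·714/(995.4·114000) = 0.07173 mm
δ = Σδ_i = -0.84 mm.

-0.840 mm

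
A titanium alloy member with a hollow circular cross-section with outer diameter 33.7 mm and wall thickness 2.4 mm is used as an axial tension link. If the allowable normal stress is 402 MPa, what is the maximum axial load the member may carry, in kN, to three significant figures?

A = 236 mm².
P_max = σ_allow · A = 402 · 236 = 94870 N = 94.87 kN.

94.9 kN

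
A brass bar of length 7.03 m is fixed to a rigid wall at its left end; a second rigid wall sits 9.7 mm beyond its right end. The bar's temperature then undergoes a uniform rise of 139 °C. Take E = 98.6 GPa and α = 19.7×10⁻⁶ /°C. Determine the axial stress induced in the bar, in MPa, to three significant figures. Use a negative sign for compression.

-134 MPa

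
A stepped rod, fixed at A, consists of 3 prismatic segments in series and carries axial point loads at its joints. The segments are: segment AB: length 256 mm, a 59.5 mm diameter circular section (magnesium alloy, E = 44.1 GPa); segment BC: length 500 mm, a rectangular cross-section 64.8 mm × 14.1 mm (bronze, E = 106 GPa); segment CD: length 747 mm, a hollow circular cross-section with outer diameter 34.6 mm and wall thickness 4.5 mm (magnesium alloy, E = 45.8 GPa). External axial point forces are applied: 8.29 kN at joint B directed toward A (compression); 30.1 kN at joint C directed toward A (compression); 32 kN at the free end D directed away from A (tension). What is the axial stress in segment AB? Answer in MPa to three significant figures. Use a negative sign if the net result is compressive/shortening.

-2.30 MPa

Internal axial forces (sectioning from the free end, tension +): N_CD = 32 kN, N_BC = 1.9 kN, N_AB = -6.39 kN.
A_AB = 2781 mm².
σ_AB = N_AB/A_AB = -6390/2781 = -2.298 MPa.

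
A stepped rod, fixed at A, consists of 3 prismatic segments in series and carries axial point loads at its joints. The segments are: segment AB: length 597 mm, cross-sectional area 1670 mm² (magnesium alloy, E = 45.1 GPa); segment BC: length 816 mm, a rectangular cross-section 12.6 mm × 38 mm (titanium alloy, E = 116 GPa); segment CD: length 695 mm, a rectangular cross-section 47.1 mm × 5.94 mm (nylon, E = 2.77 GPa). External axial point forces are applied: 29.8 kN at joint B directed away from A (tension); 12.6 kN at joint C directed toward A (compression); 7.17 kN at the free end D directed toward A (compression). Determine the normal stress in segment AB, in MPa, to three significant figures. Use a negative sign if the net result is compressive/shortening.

Internal axial forces (sectioning from the free end, tension +): N_CD = -7.17 kN, N_BC = -19.77 kN, N_AB = 10.03 kN.
σ_AB = N_AB/A_AB = 10030/1670 = 6.006 MPa.

6.01 MPa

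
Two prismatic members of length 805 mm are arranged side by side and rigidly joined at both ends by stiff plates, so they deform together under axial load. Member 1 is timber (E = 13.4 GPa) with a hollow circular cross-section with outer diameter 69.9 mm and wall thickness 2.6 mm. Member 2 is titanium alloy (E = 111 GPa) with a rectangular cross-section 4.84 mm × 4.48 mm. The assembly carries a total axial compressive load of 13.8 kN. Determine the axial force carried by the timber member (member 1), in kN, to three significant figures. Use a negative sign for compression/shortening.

A_1 = 549.7 mm².
A_2 = 21.68 mm².
Equal strain + equilibrium ⇒ each member carries load in proportion to AE: A₁E₁ = 7366000 N, A₂E₂ = 2407000 N, ΣAE = 9773000 N.
F₁ = P·A₁E₁/ΣAE = -13800·7366000/9773000 = -10400 N.

-10.4 kN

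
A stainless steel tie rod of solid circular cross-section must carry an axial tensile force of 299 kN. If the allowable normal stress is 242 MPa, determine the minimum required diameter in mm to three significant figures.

39.7 mm

Required area A ≥ P/σ_allow = 299000/242 = 1236 mm².
For a solid circular section, d ≥ √(4A/π) = 39.66 mm.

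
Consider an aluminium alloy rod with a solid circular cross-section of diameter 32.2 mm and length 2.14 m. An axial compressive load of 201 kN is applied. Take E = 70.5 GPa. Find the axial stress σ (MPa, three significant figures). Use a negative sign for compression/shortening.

A = 814.3 mm².
σ = N/A = -201000/814.3 = -246.8 MPa.

-247 MPa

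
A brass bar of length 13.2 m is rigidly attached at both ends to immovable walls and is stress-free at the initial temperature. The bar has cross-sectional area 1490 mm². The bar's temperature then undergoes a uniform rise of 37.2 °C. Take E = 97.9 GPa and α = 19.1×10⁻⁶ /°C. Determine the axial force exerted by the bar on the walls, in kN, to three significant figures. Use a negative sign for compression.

Free thermal expansion αLΔT = 19.1e-6 · 13200 · 37.2 = 9.379 mm.
The walls impose strain ε = −(9.379)/13200 = -7.1052e-04; σ = Eε = 97900 · -7.1052e-04 = -69.56 MPa.
Wall reaction R = σ·A = -69.56·1490 = -103600 N = -103.6 kN.

-104 kN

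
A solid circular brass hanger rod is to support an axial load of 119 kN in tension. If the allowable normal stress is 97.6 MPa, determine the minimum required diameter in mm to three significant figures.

39.4 mm

Required area A ≥ P/σ_allow = 119000/97.6 = 1219 mm².
For a solid circular section, d ≥ √(4A/π) = 39.4 mm.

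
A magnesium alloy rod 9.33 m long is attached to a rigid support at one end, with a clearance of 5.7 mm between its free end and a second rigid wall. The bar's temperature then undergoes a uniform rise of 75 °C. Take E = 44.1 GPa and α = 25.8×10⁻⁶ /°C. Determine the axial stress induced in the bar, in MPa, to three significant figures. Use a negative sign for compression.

-58.4 MPa

Free thermal expansion αLΔT = 25.8e-6 · 9330 · 75 = 18.05 mm.
The walls engage after the gap closes; constrained expansion = 18.05 − 5.7 = 12.35 mm.
The walls impose strain ε = −(12.35)/9330 = -1.3241e-03; σ = Eε = 44100 · -1.3241e-03 = -58.39 MPa.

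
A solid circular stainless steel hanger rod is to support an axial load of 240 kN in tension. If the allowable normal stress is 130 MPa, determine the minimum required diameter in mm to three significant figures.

Required area A ≥ P/σ_allow = 240000/130 = 1846 mm².
For a solid circular section, d ≥ √(4A/π) = 48.48 mm.

48.5 mm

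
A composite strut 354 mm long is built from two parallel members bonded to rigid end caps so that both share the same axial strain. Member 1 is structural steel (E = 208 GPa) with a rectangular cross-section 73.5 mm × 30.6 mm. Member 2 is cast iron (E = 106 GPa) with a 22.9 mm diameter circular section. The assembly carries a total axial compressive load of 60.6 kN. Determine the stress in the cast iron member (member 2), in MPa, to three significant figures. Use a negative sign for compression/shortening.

-12.6 MPa

A_1 = 2249 mm².
A_2 = 411.9 mm².
Equal strain + equilibrium ⇒ each member carries load in proportion to AE: A₁E₁ = 467800000 N, A₂E₂ = 43660000 N, ΣAE = 511500000 N.
σ₂ = P·E₂/ΣAE = -60600·106000/511500000 = -12.56 MPa.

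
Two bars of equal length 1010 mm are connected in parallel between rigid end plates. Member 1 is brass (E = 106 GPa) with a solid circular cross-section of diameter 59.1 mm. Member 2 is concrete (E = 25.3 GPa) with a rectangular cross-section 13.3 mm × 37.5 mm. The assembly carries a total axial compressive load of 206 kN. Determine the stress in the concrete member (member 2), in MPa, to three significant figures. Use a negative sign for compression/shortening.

-17.2 MPa

A_1 = 2743 mm².
A_2 = 498.8 mm².
Equal strain + equilibrium ⇒ each member carries load in proportion to AE: A₁E₁ = 290800000 N, A₂E₂ = 12620000 N, ΣAE = 303400000 N.
σ₂ = P·E₂/ΣAE = -206000·25300/303400000 = -17.18 MPa.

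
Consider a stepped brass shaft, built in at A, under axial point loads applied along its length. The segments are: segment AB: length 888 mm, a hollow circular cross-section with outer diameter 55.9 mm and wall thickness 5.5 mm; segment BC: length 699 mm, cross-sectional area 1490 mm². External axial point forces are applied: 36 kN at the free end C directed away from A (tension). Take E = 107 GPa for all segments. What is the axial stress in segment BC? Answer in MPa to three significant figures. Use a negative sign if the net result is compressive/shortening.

Internal axial forces (sectioning from the free end, tension +): N_BC = 36 kN, N_AB = 36 kN.
σ_BC = N_BC/A_BC = 36000/1490 = 24.16 MPa.

24.2 MPa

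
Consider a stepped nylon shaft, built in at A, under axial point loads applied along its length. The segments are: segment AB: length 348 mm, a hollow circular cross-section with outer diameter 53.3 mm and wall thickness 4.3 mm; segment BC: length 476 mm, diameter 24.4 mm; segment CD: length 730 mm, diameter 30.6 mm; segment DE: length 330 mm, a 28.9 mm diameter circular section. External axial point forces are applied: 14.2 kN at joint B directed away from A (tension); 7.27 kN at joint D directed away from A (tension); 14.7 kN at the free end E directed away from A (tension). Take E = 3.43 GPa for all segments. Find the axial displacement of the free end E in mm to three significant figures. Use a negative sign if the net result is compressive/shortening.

20.6 mm

Internal axial forces (sectioning from the free end, tension +): N_DE = 14.7 kN, N_CD = 21.97 kN, N_BC = 21.97 kN, N_AB = 36.17 kN.
A_AB = 661.9 mm².
A_BC = 467.6 mm².
A_CD = 735.4 mm².
A_DE = 656 mm².
δ_AB = 36170·348/(661.9·3430) = 5.544 mm
δ_BC = 21970·476/(467.6·3430) = 6.52 mm
δ_CD = 21970·730/(735.4·3430) = 6.358 mm
δ_DE = 14700·330/(656·3430) = 2.156 mm
δ = Σδ_i = 20.58 mm.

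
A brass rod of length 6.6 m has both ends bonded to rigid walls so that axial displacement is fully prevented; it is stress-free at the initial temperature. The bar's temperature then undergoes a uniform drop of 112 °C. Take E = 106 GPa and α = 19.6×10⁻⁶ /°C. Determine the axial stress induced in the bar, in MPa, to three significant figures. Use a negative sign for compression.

233 MPa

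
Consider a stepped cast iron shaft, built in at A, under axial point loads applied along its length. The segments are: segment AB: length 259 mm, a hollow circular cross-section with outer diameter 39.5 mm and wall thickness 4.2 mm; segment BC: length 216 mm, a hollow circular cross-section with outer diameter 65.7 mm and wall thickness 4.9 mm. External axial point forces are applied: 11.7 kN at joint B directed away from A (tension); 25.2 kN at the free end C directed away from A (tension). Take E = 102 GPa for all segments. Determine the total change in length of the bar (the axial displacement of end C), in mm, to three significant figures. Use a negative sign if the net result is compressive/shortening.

0.258 mm

Internal axial forces (sectioning from the free end, tension +): N_BC = 25.2 kN, N_AB = 36.9 kN.
A_AB = 465.8 mm².
A_BC = 935.9 mm².
δ_AB = 36900·259/(465.8·102000) = 0.2012 mm
δ_BC = 25200·216/(935.9·102000) = 0.05702 mm
δ = Σδ_i = 0.2582 mm.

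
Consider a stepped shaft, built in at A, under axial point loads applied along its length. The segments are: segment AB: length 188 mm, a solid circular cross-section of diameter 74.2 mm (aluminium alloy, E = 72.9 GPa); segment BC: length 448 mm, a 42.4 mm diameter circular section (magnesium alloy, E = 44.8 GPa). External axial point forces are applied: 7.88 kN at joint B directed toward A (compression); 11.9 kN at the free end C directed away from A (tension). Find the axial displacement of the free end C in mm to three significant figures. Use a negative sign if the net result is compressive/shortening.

0.0867 mm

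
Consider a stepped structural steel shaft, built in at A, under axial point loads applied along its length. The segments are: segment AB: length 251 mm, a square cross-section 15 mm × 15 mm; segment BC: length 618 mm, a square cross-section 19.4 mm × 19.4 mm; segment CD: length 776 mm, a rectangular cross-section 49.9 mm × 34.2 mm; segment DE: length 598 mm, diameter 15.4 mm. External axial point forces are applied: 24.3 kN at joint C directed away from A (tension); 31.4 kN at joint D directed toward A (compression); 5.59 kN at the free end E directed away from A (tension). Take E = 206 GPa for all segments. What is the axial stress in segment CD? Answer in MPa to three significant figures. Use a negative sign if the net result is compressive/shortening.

Internal axial forces (sectioning from the free end, tension +): N_DE = 5.59 kN, N_CD = -25.81 kN, N_BC = -1.51 kN, N_AB = -1.51 kN.
A_CD = 1707 mm².
σ_CD = N_CD/A_CD = -25810/1707 = -15.12 MPa.

-15.1 MPa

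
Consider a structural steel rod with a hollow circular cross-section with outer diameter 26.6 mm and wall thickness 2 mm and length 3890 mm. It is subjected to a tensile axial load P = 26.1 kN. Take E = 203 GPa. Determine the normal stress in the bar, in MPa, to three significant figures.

A = 154.6 mm².
σ = N/A = 26100/154.6 = 168.9 MPa.

169 MPa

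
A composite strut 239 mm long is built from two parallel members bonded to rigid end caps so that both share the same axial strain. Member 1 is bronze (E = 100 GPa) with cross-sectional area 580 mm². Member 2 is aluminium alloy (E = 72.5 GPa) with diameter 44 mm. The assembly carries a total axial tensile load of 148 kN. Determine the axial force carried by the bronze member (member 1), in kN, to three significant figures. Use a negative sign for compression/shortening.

A_2 = 1521 mm².
Equal strain + equilibrium ⇒ each member carries load in proportion to AE: A₁E₁ = 58000000 N, A₂E₂ = 110200000 N, ΣAE = 168200000 N.
F₁ = P·A₁E₁/ΣAE = 148000·58000000/168200000 = 51020 N.

51.0 kN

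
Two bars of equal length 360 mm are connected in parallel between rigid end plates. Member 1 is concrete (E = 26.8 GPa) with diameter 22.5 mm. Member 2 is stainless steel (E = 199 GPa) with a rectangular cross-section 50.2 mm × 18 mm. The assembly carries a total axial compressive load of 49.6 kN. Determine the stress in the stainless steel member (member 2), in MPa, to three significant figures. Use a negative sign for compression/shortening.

A_1 = 397.6 mm².
A_2 = 903.6 mm².
Equal strain + equilibrium ⇒ each member carries load in proportion to AE: A₁E₁ = 10660000 N, A₂E₂ = 179800000 N, ΣAE = 190500000 N.
σ₂ = P·E₂/ΣAE = -49600·199000/190500000 = -51.82 MPa.

-51.8 MPa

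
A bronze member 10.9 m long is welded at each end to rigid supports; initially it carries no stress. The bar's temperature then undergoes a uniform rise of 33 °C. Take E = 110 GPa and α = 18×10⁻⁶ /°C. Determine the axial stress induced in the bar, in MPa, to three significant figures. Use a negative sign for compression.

-65.3 MPa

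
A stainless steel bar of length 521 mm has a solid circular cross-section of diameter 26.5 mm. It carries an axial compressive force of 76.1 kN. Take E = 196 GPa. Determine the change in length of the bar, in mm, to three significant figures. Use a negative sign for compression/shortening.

A = 551.5 mm².
δ_mech = NL/(AE) = -76100·521/(551.5·196000) = -0.3668 mm.

-0.367 mm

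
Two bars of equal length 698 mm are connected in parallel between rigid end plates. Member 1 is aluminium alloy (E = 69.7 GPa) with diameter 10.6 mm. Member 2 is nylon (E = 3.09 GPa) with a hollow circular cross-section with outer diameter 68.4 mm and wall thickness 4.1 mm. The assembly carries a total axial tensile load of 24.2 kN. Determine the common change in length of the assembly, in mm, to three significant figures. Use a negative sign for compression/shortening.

1.94 mm

A_1 = 88.25 mm².
A_2 = 828.2 mm².
Equal strain + equilibrium ⇒ each member carries load in proportion to AE: A₁E₁ = 6151000 N, A₂E₂ = 2559000 N, ΣAE = 8710000 N.
δ = PL/ΣAE = 24200·698/8710000 = 1.939 mm.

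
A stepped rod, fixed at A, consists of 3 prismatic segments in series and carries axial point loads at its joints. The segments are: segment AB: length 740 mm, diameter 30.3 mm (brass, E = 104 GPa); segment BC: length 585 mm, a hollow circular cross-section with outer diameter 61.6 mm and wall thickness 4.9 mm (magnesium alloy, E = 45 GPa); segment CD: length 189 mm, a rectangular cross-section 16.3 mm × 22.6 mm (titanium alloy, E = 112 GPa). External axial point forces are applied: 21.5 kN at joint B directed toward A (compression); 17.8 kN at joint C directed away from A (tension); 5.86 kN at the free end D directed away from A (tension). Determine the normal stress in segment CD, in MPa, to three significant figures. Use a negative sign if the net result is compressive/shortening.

15.9 MPa

Internal axial forces (sectioning from the free end, tension +): N_CD = 5.86 kN, N_BC = 23.66 kN, N_AB = 2.16 kN.
A_CD = 368.4 mm².
σ_CD = N_CD/A_CD = 5860/368.4 = 15.91 MPa.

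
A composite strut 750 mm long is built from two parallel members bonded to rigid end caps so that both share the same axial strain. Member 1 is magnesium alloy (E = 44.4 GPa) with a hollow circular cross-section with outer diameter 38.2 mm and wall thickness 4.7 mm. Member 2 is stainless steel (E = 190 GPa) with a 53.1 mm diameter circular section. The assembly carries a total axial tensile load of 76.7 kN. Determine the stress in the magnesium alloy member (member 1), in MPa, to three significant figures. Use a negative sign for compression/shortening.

7.69 MPa

A_1 = 494.6 mm².
A_2 = 2215 mm².
Equal strain + equilibrium ⇒ each member carries load in proportion to AE: A₁E₁ = 21960000 N, A₂E₂ = 420800000 N, ΣAE = 442700000 N.
σ₁ = P·E₁/ΣAE = 76700·44400/442700000 = 7.692 MPa.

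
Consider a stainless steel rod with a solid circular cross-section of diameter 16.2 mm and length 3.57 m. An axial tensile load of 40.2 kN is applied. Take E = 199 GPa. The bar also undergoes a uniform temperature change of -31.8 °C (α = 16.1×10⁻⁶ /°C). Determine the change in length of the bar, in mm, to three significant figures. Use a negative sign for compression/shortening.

1.67 mm

A = 206.1 mm².
δ_mech = NL/(AE) = 40200·3570/(206.1·199000) = 3.499 mm.
δ_thermal = αLΔT = 16.1e-6·3570·-31.8 = -1.828 mm.
δ = δ_mech + δ_thermal = 1.671 mm.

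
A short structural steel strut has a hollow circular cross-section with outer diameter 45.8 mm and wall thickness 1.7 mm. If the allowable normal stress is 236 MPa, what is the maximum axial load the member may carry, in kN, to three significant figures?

A = 235.5 mm².
P_max = σ_allow · A = 236 · 235.5 = 55580 N = 55.58 kN.

55.6 kN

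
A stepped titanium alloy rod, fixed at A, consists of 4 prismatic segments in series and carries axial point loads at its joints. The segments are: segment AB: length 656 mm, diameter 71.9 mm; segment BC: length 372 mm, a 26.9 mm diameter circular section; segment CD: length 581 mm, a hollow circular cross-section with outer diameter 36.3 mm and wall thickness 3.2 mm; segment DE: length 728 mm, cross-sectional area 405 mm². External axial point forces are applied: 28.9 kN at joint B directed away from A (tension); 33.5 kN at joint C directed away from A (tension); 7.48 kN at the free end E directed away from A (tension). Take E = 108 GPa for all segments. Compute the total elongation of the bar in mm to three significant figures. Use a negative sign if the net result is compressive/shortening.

0.598 mm

Internal axial forces (sectioning from the free end, tension +): N_DE = 7.48 kN, N_CD = 7.48 kN, N_BC = 40.98 kN, N_AB = 69.88 kN.
A_AB = 4060 mm².
A_BC = 568.3 mm².
A_CD = 332.8 mm².
δ_AB = 69880·656/(4060·108000) = 0.1045 mm
δ_BC = 40980·372/(568.3·108000) = 0.2484 mm
δ_CD = 7480·581/(332.8·108000) = 0.1209 mm
δ_DE = 7480·728/(405·108000) = 0.1245 mm
δ = Σδ_i = 0.5983 mm.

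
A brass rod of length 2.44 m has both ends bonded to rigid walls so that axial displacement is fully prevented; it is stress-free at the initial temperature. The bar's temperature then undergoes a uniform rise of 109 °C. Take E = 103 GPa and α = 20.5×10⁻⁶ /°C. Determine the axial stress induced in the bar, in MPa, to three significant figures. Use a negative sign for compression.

-230 MPa

Free thermal expansion αLΔT = 20.5e-6 · 2440 · 109 = 5.452 mm.
The walls impose strain ε = −(5.452)/2440 = -2.2345e-03; σ = Eε = 103000 · -2.2345e-03 = -230.2 MPa.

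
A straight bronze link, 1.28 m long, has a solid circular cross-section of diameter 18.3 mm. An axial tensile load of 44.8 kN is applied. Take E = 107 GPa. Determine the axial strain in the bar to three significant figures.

A = 263 mm².
σ = N/A = 170.3 MPa; ε = σ/E = 170.3/107000 = 1.592e-03.

0.00159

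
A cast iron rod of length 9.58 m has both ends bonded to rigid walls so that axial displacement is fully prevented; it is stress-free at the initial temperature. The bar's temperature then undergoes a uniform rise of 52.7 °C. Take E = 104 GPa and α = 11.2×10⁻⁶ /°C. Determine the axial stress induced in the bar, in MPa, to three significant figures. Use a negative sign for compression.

-61.4 MPa

Free thermal expansion αLΔT = 11.2e-6 · 9580 · 52.7 = 5.654 mm.
The walls impose strain ε = −(5.654)/9580 = -5.9024e-04; σ = Eε = 104000 · -5.9024e-04 = -61.38 MPa.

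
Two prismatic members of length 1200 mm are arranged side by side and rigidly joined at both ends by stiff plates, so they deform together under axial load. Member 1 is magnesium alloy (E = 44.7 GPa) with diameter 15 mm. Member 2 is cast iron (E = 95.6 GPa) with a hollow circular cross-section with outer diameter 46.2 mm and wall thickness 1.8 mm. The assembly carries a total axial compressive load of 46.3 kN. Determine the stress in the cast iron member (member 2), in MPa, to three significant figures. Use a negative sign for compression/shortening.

A_1 = 176.7 mm².
A_2 = 251.1 mm².
Equal strain + equilibrium ⇒ each member carries load in proportion to AE: A₁E₁ = 7899000 N, A₂E₂ = 24000000 N, ΣAE = 31900000 N.
σ₂ = P·E₂/ΣAE = -46300·95600/31900000 = -138.7 MPa.

-139 MPa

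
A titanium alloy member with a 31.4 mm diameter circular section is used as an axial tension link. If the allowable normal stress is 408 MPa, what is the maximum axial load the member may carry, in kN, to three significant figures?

A = 774.4 mm².
P_max = σ_allow · A = 408 · 774.4 = 315900 N = 315.9 kN.

316 kN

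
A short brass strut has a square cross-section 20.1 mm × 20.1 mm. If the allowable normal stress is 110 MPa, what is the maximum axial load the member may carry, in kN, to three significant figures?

44.4 kN

A = 404 mm².
P_max = σ_allow · A = 110 · 404 = 44440 N = 44.44 kN.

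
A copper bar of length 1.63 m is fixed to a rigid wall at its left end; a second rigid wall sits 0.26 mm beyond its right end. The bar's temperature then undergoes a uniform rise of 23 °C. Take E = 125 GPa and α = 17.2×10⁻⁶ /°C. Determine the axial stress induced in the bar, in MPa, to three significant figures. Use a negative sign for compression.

Free thermal expansion αLΔT = 17.2e-6 · 1630 · 23 = 0.6448 mm.
The walls engage after the gap closes; constrained expansion = 0.6448 − 0.26 = 0.3848 mm.
The walls impose strain ε = −(0.3848)/1630 = -2.3609e-04; σ = Eε = 125000 · -2.3609e-04 = -29.51 MPa.

-29.5 MPa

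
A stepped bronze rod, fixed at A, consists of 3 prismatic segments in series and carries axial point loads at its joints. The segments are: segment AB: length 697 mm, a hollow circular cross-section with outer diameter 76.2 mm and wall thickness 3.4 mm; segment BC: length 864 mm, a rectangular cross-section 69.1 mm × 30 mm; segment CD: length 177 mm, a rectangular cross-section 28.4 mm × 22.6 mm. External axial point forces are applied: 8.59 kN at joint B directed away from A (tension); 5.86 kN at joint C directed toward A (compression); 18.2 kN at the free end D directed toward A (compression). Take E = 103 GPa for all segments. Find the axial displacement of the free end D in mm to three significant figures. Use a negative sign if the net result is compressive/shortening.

Internal axial forces (sectioning from the free end, tension +): N_CD = -18.2 kN, N_BC = -24.06 kN, N_AB = -15.47 kN.
A_AB = 777.6 mm².
A_BC = 2073 mm².
A_CD = 641.8 mm².
δ_AB = -15470·697/(777.6·103000) = -0.1346 mm
δ_BC = -24060·864/(2073·103000) = -0.09736 mm
δ_CD = -18200·177/(641.8·103000) = -0.04873 mm
δ = Σδ_i = -0.2807 mm.

-0.281 mm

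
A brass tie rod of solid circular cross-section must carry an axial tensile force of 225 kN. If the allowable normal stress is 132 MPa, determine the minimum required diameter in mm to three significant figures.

Required area A ≥ P/σ_allow = 225000/132 = 1705 mm².
For a solid circular section, d ≥ √(4A/π) = 46.59 mm.

46.6 mm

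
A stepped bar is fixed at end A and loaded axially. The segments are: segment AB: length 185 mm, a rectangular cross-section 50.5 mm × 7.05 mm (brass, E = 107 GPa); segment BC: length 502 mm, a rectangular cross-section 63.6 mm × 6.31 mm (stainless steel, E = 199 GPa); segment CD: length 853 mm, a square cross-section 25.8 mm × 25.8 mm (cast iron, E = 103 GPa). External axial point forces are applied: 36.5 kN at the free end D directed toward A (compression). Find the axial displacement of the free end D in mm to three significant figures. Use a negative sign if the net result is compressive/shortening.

Internal axial forces (sectioning from the free end, tension +): N_CD = -36.5 kN, N_BC = -36.5 kN, N_AB = -36.5 kN.
A_AB = 356 mm².
A_BC = 401.3 mm².
A_CD = 665.6 mm².
δ_AB = -36500·185/(356·107000) = -0.1773 mm
δ_BC = -36500·502/(401.3·199000) = -0.2294 mm
δ_CD = -36500·853/(665.6·103000) = -0.4541 mm
δ = Σδ_i = -0.8608 mm.

-0.861 mm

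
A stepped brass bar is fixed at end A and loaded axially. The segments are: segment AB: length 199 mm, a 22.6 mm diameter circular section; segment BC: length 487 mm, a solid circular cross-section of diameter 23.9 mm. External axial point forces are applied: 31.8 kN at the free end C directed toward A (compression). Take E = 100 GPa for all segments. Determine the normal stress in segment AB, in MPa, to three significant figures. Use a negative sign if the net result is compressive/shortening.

Internal axial forces (sectioning from the free end, tension +): N_BC = -31.8 kN, N_AB = -31.8 kN.
A_AB = 401.1 mm².
σ_AB = N_AB/A_AB = -31800/401.1 = -79.27 MPa.

-79.3 MPa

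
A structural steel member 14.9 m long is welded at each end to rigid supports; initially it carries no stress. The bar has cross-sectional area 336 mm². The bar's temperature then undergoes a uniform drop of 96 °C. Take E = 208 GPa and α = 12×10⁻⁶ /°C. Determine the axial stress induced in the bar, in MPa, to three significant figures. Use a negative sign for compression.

Free thermal expansion αLΔT = 12e-6 · 14900 · -96 = -17.16 mm.
The walls impose strain ε = −(-17.16)/14900 = 1.1520e-03; σ = Eε = 208000 · 1.1520e-03 = 239.6 MPa.

240 MPa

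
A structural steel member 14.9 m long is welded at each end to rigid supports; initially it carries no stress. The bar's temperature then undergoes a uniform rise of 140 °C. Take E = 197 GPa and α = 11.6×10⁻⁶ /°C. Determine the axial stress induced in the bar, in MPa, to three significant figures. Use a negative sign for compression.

-320 MPa

Free thermal expansion αLΔT = 11.6e-6 · 14900 · 140 = 24.2 mm.
The walls impose strain ε = −(24.2)/14900 = -1.6240e-03; σ = Eε = 197000 · -1.6240e-03 = -319.9 MPa.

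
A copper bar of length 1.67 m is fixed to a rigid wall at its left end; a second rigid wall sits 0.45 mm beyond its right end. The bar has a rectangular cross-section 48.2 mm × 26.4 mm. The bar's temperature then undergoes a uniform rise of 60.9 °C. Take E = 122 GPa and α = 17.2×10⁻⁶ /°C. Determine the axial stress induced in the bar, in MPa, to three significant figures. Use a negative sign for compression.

-94.9 MPa

Free thermal expansion αLΔT = 17.2e-6 · 1670 · 60.9 = 1.749 mm.
The walls engage after the gap closes; constrained expansion = 1.749 − 0.45 = 1.299 mm.
The walls impose strain ε = −(1.299)/1670 = -7.7802e-04; σ = Eε = 122000 · -7.7802e-04 = -94.92 MPa.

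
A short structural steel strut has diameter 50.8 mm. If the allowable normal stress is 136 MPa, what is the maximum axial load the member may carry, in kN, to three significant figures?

276 kN

A = 2027 mm².
P_max = σ_allow · A = 136 · 2027 = 275600 N = 275.6 kN.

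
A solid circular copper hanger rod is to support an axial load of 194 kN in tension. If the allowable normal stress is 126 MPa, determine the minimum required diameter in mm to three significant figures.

Required area A ≥ P/σ_allow = 194000/126 = 1540 mm².
For a solid circular section, d ≥ √(4A/π) = 44.28 mm.

44.3 mm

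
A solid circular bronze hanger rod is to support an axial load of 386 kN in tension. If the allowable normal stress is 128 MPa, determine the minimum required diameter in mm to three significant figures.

62.0 mm

Required area A ≥ P/σ_allow = 386000/128 = 3016 mm².
For a solid circular section, d ≥ √(4A/π) = 61.96 mm.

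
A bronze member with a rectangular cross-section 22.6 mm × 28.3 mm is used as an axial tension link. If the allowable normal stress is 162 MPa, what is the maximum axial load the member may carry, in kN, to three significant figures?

104 kN

A = 639.6 mm².
P_max = σ_allow · A = 162 · 639.6 = 103600 N = 103.6 kN.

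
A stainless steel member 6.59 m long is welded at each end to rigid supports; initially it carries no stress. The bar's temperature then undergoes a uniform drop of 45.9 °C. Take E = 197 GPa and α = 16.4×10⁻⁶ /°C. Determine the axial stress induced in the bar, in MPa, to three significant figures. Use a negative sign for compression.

Free thermal expansion αLΔT = 16.4e-6 · 6590 · -45.9 = -4.961 mm.
The walls impose strain ε = −(-4.961)/6590 = 7.5276e-04; σ = Eε = 197000 · 7.5276e-04 = 148.3 MPa.

148 MPa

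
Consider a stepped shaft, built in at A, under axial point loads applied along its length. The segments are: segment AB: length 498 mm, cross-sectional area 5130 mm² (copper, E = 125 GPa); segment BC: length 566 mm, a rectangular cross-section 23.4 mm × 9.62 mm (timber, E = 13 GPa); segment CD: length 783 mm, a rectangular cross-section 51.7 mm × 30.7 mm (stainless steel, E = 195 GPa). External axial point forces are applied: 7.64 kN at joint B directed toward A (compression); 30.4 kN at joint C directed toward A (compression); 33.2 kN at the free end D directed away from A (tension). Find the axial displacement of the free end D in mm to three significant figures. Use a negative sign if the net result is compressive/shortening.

0.622 mm

Internal axial forces (sectioning from the free end, tension +): N_CD = 33.2 kN, N_BC = 2.8 kN, N_AB = -4.84 kN.
A_BC = 225.1 mm².
A_CD = 1587 mm².
δ_AB = -4840·498/(5130·125000) = -0.003759 mm
δ_BC = 2800·566/(225.1·13000) = 0.5416 mm
δ_CD = 33200·783/(1587·195000) = 0.08399 mm
δ = Σδ_i = 0.6218 mm.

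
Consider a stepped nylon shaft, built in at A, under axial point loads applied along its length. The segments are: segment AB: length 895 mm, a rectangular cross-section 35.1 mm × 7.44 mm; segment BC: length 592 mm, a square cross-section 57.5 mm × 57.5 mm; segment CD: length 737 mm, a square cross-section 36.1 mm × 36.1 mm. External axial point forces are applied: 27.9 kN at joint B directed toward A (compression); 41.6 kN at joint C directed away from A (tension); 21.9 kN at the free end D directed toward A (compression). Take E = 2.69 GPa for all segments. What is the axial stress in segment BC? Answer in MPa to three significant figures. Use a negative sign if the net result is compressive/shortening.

Internal axial forces (sectioning from the free end, tension +): N_CD = -21.9 kN, N_BC = 19.7 kN, N_AB = -8.2 kN.
A_BC = 3306 mm².
σ_BC = N_BC/A_BC = 19700/3306 = 5.958 MPa.

5.96 MPa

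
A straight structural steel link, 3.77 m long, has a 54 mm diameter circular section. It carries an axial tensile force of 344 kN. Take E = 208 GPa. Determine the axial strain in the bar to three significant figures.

7.22e-04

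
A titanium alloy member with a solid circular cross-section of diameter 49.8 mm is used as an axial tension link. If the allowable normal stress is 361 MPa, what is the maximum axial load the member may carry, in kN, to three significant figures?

703 kN

A = 1948 mm².
P_max = σ_allow · A = 361 · 1948 = 703200 N = 703.2 kN.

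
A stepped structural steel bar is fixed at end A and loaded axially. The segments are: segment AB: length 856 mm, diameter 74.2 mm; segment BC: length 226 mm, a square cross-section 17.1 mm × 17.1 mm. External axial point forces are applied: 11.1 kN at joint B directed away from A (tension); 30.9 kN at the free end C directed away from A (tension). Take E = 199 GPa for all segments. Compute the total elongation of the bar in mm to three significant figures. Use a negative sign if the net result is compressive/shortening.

Internal axial forces (sectioning from the free end, tension +): N_BC = 30.9 kN, N_AB = 42 kN.
A_AB = 4324 mm².
A_BC = 292.4 mm².
δ_AB = 42000·856/(4324·199000) = 0.04178 mm
δ_BC = 30900·226/(292.4·199000) = 0.12 mm
δ = Σδ_i = 0.1618 mm.

0.162 mm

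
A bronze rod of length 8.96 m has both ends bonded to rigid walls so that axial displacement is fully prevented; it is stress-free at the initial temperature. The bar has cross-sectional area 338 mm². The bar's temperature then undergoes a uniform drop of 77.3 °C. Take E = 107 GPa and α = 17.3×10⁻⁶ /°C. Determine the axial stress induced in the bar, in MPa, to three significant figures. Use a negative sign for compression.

Free thermal expansion αLΔT = 17.3e-6 · 8960 · -77.3 = -11.98 mm.
The walls impose strain ε = −(-11.98)/8960 = 1.3373e-03; σ = Eε = 107000 · 1.3373e-03 = 143.1 MPa.

143 MPa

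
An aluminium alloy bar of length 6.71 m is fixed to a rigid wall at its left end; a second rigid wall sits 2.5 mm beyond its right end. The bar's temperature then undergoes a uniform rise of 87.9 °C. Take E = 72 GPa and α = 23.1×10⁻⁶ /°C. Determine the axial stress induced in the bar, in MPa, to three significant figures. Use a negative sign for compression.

-119 MPa

Free thermal expansion αLΔT = 23.1e-6 · 6710 · 87.9 = 13.62 mm.
The walls engage after the gap closes; constrained expansion = 13.62 − 2.5 = 11.12 mm.
The walls impose strain ε = −(11.12)/6710 = -1.6579e-03; σ = Eε = 72000 · -1.6579e-03 = -119.4 MPa.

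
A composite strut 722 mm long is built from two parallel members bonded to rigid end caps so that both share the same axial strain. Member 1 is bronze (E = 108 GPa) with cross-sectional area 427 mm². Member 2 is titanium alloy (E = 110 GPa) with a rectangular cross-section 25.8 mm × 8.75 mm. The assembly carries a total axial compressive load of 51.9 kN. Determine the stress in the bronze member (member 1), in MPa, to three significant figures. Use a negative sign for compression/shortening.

-79.0 MPa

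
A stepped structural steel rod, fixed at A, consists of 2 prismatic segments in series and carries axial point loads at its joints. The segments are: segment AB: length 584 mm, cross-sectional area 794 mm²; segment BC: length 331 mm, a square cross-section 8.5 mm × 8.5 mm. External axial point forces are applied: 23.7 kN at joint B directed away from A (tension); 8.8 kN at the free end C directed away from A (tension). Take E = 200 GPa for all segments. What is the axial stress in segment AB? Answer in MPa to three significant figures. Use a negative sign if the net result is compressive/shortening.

Internal axial forces (sectioning from the free end, tension +): N_BC = 8.8 kN, N_AB = 32.5 kN.
σ_AB = N_AB/A_AB = 32500/794 = 40.93 MPa.

40.9 MPa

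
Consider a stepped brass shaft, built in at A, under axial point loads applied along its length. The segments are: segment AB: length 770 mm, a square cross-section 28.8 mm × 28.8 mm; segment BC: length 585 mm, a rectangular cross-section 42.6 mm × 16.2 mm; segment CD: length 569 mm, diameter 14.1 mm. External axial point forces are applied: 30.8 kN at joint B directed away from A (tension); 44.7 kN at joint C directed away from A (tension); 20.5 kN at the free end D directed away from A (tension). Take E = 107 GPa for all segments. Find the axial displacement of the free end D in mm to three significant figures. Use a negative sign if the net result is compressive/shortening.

2.05 mm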